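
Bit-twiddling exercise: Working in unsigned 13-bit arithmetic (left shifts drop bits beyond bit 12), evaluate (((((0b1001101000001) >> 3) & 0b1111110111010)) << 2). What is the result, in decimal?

2208

0b1001101000001 = 1001101000001
→ >> 3 → 0001001101000 = 616
0b1111110111010 = 1111110111010
→ & → 0001000101000 = 552
→ << 2 (mod 2^13) → 0100010100000 = 2208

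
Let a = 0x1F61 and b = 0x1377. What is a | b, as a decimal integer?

0x1F61 = 1111101100001
0x1377 = 1001101110111
 OR → 1111101110111 = 8055

8055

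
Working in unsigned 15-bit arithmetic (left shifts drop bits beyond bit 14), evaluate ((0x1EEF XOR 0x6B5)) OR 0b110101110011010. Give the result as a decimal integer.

0x1EEF = 001111011101111
0x6B5 = 000011010110101
→ XOR → 001100001011010 = 6234
0b110101110011010 = 110101110011010
→ OR → 111101111011010 = 31706

31706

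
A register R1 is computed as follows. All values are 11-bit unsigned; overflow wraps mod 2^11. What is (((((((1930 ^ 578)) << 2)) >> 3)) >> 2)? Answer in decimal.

57

1930 = 11110001010
578 = 01001000010
→ ^ → 10111001000 = 1480
→ << 2 (mod 2^11) → 11100100000 = 1824
→ >> 3 → 00011100100 = 228
→ >> 2 → 00000111001 = 57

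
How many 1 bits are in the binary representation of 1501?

1501 = 10111011101
Count the 1s: 1 + 1 + 1 + 1 + 1 + 1 + 1 + 1 = 8

8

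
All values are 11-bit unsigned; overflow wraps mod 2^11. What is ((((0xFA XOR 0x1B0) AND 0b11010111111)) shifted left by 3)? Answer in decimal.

0xFA = 00011111010
0x1B0 = 00110110000
→ XOR → 00101001010 = 330
0b11010111111 = 11010111111
→ AND → 00000001010 = 10
→ shifted left by 3 (mod 2^11) → 00001010000 = 80

80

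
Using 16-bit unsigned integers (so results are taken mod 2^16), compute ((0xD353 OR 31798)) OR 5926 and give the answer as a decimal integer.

0xD353 = 1101001101010011
31798 = 0111110000110110
→ OR → 1111111101110111 = 65399
5926 = 0001011100100110
→ OR → 1111111101110111 = 65399

65399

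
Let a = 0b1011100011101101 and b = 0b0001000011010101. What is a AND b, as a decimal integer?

a = 1011100011101101
b = 0001000011010101
AND → 0001000011000101 = 4293

4293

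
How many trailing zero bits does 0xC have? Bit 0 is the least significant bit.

2

0xC = 1100
Trailing zeros: 2, so the lowest set bit is bit 2 (value 4).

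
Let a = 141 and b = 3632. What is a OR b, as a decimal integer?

3773

141 = 000010001101
3632 = 111000110000
 OR → 111010111101 = 3773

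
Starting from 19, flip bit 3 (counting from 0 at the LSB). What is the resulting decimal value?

27

x = 0000010011
bit 3 is currently 0; toggle it via x ^ (1 << 3) = x ^ 8
→ 0000011011 = 27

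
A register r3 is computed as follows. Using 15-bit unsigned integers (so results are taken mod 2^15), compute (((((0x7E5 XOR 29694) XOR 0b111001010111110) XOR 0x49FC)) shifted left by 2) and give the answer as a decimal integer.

15716

0x7E5 = 000011111100101
29694 = 111001111111110
→ XOR → 111010000011011 = 29723
0b111001010111110 = 111001010111110
→ XOR → 000011010100101 = 1701
0x49FC = 100100111111100
→ XOR → 100111101011001 = 20313
→ shifted left by 2 (mod 2^15) → 011110101100100 = 15716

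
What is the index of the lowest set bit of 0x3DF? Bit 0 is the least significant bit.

0x3DF = 1111011111
Trailing zeros: 0, so the lowest set bit is bit 0 (value 1).

0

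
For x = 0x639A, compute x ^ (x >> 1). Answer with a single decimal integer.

x = 110001110011010 = 25498
x>>1 = 011000111001101
XOR  = 101001001010111 = 21079
(x ^ (x >> 1) gives the standard binary-reflected Gray code of x.)

21079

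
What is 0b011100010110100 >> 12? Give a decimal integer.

x = 11100010110100
shift right by 12 → 00000000000011 = 3
(equivalently, floor(14516 / 4096))

3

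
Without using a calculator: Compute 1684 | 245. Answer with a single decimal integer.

1684 = 11010010100
245 = 00011110101
 OR → 11011110101 = 1781

1781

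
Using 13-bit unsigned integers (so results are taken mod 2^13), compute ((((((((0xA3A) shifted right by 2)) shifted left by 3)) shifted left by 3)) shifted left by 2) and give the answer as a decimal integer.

3584

0xA3A = 0101000111010
→ shifted right by 2 → 0001010001110 = 654
→ shifted left by 3 (mod 2^13) → 1010001110000 = 5232
→ shifted left by 3 (mod 2^13) → 0001110000000 = 896
→ shifted left by 2 (mod 2^13) → 0111000000000 = 3584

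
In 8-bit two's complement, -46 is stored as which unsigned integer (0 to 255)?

46 in 8 bits: 00101110
Invert: 11010001
Add 1:  11010010 = 210
(Check: 2^8 - 46 = 256 - 46 = 210.)

210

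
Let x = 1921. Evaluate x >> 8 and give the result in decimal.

7

1921 = 11110000001
shift right by 8 → 00000000111 = 7
(equivalently, floor(1921 / 256))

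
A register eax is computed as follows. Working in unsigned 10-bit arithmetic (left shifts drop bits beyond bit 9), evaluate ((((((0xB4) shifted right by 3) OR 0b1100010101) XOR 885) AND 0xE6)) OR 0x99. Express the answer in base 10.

0xB4 = 0010110100
→ shifted right by 3 → 0000010110 = 22
0b1100010101 = 1100010101
→ OR → 1100010111 = 791
885 = 1101110101
→ XOR → 0001100010 = 98
0xE6 = 0011100110
→ AND → 0001100010 = 98
0x99 = 0010011001
→ OR → 0011111011 = 251

251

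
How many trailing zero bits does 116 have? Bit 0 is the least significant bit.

2

116 = 1110100
Trailing zeros: 2, so the lowest set bit is bit 2 (value 4).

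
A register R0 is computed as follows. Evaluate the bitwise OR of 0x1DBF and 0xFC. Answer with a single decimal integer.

0x1DBF = 1110110111111
0xFC = 0000011111100
 OR → 1110111111111 = 7679

7679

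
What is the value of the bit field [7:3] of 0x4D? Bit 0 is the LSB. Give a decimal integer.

9

v = 001001101
Shift right by 3: 001001
Mask low 5 bits: 01001 = 9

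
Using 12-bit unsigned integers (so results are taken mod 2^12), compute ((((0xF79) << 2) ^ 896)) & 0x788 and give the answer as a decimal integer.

0xF79 = 111101111001
→ << 2 (mod 2^12) → 110111100100 = 3556
896 = 001110000000
→ ^ → 111001100100 = 3684
0x788 = 011110001000
→ & → 011000000000 = 1536

1536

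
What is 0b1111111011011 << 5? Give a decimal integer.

260960

x = 000001111111011011
shift left by 5 → 111111101101100000 = 260960
(equivalently, 8155 × 2^5 = 8155 × 32)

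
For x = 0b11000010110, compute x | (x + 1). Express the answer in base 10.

x = 11000010110 = 1558
x + 1 = 11000010111
OR    = 11000010111 = 1559
(x | (x + 1) sets the lowest cleared bit.)

1559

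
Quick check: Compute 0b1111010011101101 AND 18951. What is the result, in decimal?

16389

a = 1111010011101101
18951 = 0100101000000111
AND → 0100000000000101 = 16389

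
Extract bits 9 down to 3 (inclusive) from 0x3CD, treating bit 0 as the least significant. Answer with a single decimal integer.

121

v = 01111001101
Shift right by 3: 01111001
Mask low 7 bits: 1111001 = 121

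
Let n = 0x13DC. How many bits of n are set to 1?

0x13DC = 1001111011100
Count the 1s: 1 + 1 + 1 + 1 + 1 + 1 + 1 + 1 = 8

8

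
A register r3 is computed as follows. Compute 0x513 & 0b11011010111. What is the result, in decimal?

1043

0x513 = 10100010011
b = 11011010111
AND → 10000010011 = 1043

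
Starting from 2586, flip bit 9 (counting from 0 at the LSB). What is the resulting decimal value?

2074

x = 0101000011010
bit 9 is currently 1; toggle it via x ^ (1 << 9) = x ^ 512
→ 0100000011010 = 2074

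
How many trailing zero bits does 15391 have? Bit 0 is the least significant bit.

15391 = 11110000011111
Trailing zeros: 0, so the lowest set bit is bit 0 (value 1).

0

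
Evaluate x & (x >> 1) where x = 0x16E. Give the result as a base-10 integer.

x = 101101110 = 366
x>>1 = 010110111
AND  = 000100110 = 38
(x & (x >> 1) has a 1 wherever x has two consecutive 1 bits.)

38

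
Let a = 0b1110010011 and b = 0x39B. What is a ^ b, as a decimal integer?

a = 1110010011
0x39B = 1110011011
XOR → 0000001000 = 8

8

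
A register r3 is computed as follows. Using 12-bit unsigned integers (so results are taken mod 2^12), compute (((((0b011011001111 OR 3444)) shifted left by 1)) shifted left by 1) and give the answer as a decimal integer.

0b011011001111 = 011011001111
3444 = 110101110100
→ OR → 111111111111 = 4095
→ shifted left by 1 (mod 2^12) → 111111111110 = 4094
→ shifted left by 1 (mod 2^12) → 111111111100 = 4092

4092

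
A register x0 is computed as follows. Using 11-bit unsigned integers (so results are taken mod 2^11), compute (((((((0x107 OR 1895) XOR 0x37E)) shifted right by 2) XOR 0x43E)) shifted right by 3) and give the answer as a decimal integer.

0x107 = 00100000111
1895 = 11101100111
→ OR → 11101100111 = 1895
0x37E = 01101111110
→ XOR → 10000011001 = 1049
→ shifted right by 2 → 00100000110 = 262
0x43E = 10000111110
→ XOR → 10100111000 = 1336
→ shifted right by 3 → 00010100111 = 167

167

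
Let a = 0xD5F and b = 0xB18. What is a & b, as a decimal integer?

2328

0xD5F = 110101011111
0xB18 = 101100011000
AND → 100100011000 = 2328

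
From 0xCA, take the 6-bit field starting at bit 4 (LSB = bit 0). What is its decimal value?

v = 000011001010
Shift right by 4: 00001100
Mask low 6 bits: 001100 = 12

12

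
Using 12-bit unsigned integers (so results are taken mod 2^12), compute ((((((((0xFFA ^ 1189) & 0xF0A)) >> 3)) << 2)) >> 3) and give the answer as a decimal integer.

0xFFA = 111111111010
1189 = 010010100101
→ ^ → 101101011111 = 2911
0xF0A = 111100001010
→ & → 101100001010 = 2826
→ >> 3 → 000101100001 = 353
→ << 2 (mod 2^12) → 010110000100 = 1412
→ >> 3 → 000010110000 = 176

176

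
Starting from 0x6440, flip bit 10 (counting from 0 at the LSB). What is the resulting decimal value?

24640

x = 110010001000000
bit 10 is currently 1; toggle it via x ^ (1 << 10) = x ^ 1024
→ 110000001000000 = 24640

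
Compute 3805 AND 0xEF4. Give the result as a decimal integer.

3805 = 111011011101
0xEF4 = 111011110100
AND → 111011010100 = 3796

3796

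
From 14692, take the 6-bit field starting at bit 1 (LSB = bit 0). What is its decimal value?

v = 11100101100100
Shift right by 1: 1110010110010
Mask low 6 bits: 110010 = 50

50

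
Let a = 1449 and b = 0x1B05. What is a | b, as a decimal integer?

8109

1449 = 0010110101001
0x1B05 = 1101100000101
 OR → 1111110101101 = 8109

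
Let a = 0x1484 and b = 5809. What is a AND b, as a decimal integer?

5248

0x1484 = 1010010000100
5809 = 1011010110001
AND → 1010010000000 = 5248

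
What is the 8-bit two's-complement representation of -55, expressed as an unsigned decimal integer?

201

55 in 8 bits: 00110111
Invert: 11001000
Add 1:  11001001 = 201
(Check: 2^8 - 55 = 256 - 55 = 201.)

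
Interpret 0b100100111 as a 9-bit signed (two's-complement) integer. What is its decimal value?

-217

pattern = 100100111 (MSB is 1 ⇒ negative)
Invert: 011011000, add 1 → 011011001 = 217, so the value is -217.
(Equivalently: 295 - 2^9 = 295 - 512 = -217.)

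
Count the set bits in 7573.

8

7573 = 1110110010101
Count the 1s: 1 + 1 + 1 + 1 + 1 + 1 + 1 + 1 = 8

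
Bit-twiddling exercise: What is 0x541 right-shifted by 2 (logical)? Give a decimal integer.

336

0x541 = 10101000001
shift right by 2 → 00101010000 = 336
(equivalently, floor(1345 / 4))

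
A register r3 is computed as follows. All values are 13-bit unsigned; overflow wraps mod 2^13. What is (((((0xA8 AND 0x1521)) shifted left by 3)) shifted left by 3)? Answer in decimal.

2048

0xA8 = 0000010101000
0x1521 = 1010100100001
→ AND → 0000000100000 = 32
→ shifted left by 3 (mod 2^13) → 0000100000000 = 256
→ shifted left by 3 (mod 2^13) → 0100000000000 = 2048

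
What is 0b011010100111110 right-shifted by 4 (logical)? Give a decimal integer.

851

x = 11010100111110
shift right by 4 → 00001101010011 = 851
(equivalently, floor(13630 / 16))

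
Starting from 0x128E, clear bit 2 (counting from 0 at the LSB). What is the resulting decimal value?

x = 01001010001110
bit 2 is currently 1; clear it via x & ~(1 << 2) = x & ~4
→ 01001010001010 = 4746

4746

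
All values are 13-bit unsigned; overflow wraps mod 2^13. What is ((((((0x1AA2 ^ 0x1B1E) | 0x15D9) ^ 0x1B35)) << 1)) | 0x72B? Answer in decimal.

8123

0x1AA2 = 1101010100010
0x1B1E = 1101100011110
→ ^ → 0000110111100 = 444
0x15D9 = 1010111011001
→ | → 1010111111101 = 5629
0x1B35 = 1101100110101
→ ^ → 0111011001000 = 3784
→ << 1 (mod 2^13) → 1110110010000 = 7568
0x72B = 0011100101011
→ | → 1111110111011 = 8123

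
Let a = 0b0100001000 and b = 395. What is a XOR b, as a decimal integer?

a = 100001000
395 = 110001011
XOR → 010000011 = 131

131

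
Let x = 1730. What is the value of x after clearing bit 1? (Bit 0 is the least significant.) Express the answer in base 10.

x = 0011011000010
bit 1 is currently 1; clear it via x & ~(1 << 1) = x & ~2
→ 0011011000000 = 1728

1728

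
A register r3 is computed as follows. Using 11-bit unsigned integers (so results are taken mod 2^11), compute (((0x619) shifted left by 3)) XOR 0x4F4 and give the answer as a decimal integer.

1084

0x619 = 11000011001
→ shifted left by 3 (mod 2^11) → 00011001000 = 200
0x4F4 = 10011110100
→ XOR → 10000111100 = 1084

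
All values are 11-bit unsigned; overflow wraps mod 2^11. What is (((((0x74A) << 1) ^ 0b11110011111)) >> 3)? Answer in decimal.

33

0x74A = 11101001010
→ << 1 (mod 2^11) → 11010010100 = 1684
0b11110011111 = 11110011111
→ ^ → 00100001011 = 267
→ >> 3 → 00000100001 = 33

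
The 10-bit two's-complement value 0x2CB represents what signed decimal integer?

-309

pattern = 1011001011 (MSB is 1 ⇒ negative)
Invert: 0100110100, add 1 → 0100110101 = 309, so the value is -309.
(Equivalently: 715 - 2^10 = 715 - 1024 = -309.)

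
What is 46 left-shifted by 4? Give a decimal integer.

46 = 0000101110
shift left by 4 → 1011100000 = 736
(equivalently, 46 × 2^4 = 46 × 16)

736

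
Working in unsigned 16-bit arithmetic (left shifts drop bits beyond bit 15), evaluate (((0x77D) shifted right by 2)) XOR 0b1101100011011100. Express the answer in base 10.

0x77D = 0000011101111101
→ shifted right by 2 → 0000000111011111 = 479
0b1101100011011100 = 1101100011011100
→ XOR → 1101100100000011 = 55555

55555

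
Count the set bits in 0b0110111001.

n = 110111001
Count the 1s: 1 + 1 + 1 + 1 + 1 + 1 = 6

6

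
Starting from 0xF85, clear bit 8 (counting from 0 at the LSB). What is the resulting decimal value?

x = 111110000101
bit 8 is currently 1; clear it via x & ~(1 << 8) = x & ~256
→ 111010000101 = 3717

3717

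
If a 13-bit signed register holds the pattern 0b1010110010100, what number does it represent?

pattern = 1010110010100 (MSB is 1 ⇒ negative)
Invert: 0101001101011, add 1 → 0101001101100 = 2668, so the value is -2668.
(Equivalently: 5524 - 2^13 = 5524 - 8192 = -2668.)

-2668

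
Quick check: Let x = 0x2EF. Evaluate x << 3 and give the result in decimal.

6008

0x2EF = 0001011101111
shift left by 3 → 1011101111000 = 6008
(equivalently, 751 × 2^3 = 751 × 8)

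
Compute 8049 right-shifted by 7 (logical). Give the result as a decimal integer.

8049 = 1111101110001
shift right by 7 → 0000000111110 = 62
(equivalently, floor(8049 / 128))

62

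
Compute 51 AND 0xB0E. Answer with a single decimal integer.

2

51 = 000000110011
0xB0E = 101100001110
AND → 000000000010 = 2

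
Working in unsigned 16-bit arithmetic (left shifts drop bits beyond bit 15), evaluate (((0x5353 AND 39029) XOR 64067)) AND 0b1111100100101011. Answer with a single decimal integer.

59394

0x5353 = 0101001101010011
39029 = 1001100001110101
→ AND → 0001000001010001 = 4177
64067 = 1111101001000011
→ XOR → 1110101000010010 = 59922
0b1111100100101011 = 1111100100101011
→ AND → 1110100000000010 = 59394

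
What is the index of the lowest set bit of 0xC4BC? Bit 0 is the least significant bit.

0xC4BC = 1100010010111100
Trailing zeros: 2, so the lowest set bit is bit 2 (value 4).

2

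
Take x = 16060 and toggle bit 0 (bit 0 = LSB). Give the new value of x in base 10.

x = 011111010111100
bit 0 is currently 0; toggle it via x ^ (1 << 0) = x ^ 1
→ 011111010111101 = 16061

16061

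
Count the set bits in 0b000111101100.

n = 111101100
Count the 1s: 1 + 1 + 1 + 1 + 1 + 1 = 6

6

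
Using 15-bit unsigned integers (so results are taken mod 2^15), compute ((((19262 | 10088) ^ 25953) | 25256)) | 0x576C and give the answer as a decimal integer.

32767

19262 = 100101100111110
10088 = 010011101101000
→ | → 110111101111110 = 28542
25953 = 110010101100001
→ ^ → 000101000011111 = 2591
25256 = 110001010101000
→ | → 110101010111111 = 27327
0x576C = 101011101101100
→ | → 111111111111111 = 32767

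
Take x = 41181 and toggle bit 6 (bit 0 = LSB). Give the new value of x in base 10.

x = 1010000011011101
bit 6 is currently 1; toggle it via x ^ (1 << 6) = x ^ 64
→ 1010000010011101 = 41117

41117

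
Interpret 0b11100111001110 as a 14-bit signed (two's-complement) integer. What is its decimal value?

pattern = 11100111001110 (MSB is 1 ⇒ negative)
Invert: 00011000110001, add 1 → 00011000110010 = 1586, so the value is -1586.
(Equivalently: 14798 - 2^14 = 14798 - 16384 = -1586.)

-1586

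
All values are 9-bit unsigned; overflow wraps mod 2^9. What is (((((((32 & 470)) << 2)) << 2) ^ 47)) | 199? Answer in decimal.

239

32 = 000100000
470 = 111010110
→ & → 000000000 = 0
→ << 2 (mod 2^9) → 000000000 = 0
→ << 2 (mod 2^9) → 000000000 = 0
47 = 000101111
→ ^ → 000101111 = 47
199 = 011000111
→ | → 011101111 = 239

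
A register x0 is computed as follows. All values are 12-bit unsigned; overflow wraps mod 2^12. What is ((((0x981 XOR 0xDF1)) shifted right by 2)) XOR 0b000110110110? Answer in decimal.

170

0x981 = 100110000001
0xDF1 = 110111110001
→ XOR → 010001110000 = 1136
→ shifted right by 2 → 000100011100 = 284
0b000110110110 = 000110110110
→ XOR → 000010101010 = 170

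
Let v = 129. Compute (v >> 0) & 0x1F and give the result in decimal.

1

v = 10000001
Shift right by 0: 10000001
Mask low 5 bits: 00001 = 1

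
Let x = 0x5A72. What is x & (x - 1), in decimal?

x = 101101001110010 = 23154
x - 1 = 101101001110001
AND   = 101101001110000 = 23152
(x & (x - 1) clears the lowest set bit of x.)

23152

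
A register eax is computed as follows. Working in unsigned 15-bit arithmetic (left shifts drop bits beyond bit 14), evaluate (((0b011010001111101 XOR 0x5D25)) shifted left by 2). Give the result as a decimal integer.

0b011010001111101 = 011010001111101
0x5D25 = 101110100100101
→ XOR → 110100101011000 = 26968
→ shifted left by 2 (mod 2^15) → 010010101100000 = 9568

9568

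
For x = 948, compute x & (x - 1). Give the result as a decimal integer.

944

x = 1110110100 = 948
x - 1 = 1110110011
AND   = 1110110000 = 944
(x & (x - 1) clears the lowest set bit of x.)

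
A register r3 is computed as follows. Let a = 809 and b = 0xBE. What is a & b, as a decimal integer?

40

809 = 1100101001
0xBE = 0010111110
AND → 0000101000 = 40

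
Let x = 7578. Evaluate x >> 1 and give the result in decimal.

7578 = 1110110011010
shift right by 1 → 0111011001101 = 3789
(equivalently, floor(7578 / 2))

3789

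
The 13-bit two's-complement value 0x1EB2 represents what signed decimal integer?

pattern = 1111010110010 (MSB is 1 ⇒ negative)
Invert: 0000101001101, add 1 → 0000101001110 = 334, so the value is -334.
(Equivalently: 7858 - 2^13 = 7858 - 8192 = -334.)

-334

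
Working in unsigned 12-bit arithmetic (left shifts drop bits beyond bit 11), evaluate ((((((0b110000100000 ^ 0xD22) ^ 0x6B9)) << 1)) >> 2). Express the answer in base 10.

989

0b110000100000 = 110000100000
0xD22 = 110100100010
→ ^ → 000100000010 = 258
0x6B9 = 011010111001
→ ^ → 011110111011 = 1979
→ << 1 (mod 2^12) → 111101110110 = 3958
→ >> 2 → 001111011101 = 989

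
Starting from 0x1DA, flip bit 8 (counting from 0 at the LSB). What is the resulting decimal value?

218

x = 111011010
bit 8 is currently 1; toggle it via x ^ (1 << 8) = x ^ 256
→ 011011010 = 218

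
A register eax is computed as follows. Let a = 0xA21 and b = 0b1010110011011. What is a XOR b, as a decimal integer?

0xA21 = 0101000100001
b = 1010110011011
XOR → 1111110111010 = 8122

8122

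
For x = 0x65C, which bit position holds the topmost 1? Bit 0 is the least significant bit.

0x65C = 11001011100
The topmost 1 is at position 10 (since 2^10 = 1024 ≤ 1628 < 2048).

10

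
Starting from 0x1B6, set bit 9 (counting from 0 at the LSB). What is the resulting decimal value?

x = 0110110110
bit 9 is currently 0; set it via x | (1 << 9) = x | 512
→ 1110110110 = 950

950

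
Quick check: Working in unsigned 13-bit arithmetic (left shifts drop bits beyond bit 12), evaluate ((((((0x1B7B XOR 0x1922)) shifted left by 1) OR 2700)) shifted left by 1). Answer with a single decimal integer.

7548

0x1B7B = 1101101111011
0x1922 = 1100100100010
→ XOR → 0001001011001 = 601
→ shifted left by 1 (mod 2^13) → 0010010110010 = 1202
2700 = 0101010001100
→ OR → 0111010111110 = 3774
→ shifted left by 1 (mod 2^13) → 1110101111100 = 7548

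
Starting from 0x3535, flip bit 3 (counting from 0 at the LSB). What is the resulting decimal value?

13629

x = 0011010100110101
bit 3 is currently 0; toggle it via x ^ (1 << 3) = x ^ 8
→ 0011010100111101 = 13629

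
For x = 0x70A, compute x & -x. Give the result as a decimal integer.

x = 11100001010 = 1802
-x (two's complement) = …00011110110
AND   = 00000000010 = 2
(x & -x isolates the lowest set bit of x.)

2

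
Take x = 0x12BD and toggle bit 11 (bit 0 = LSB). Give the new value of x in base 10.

x = 01001010111101
bit 11 is currently 0; toggle it via x ^ (1 << 11) = x ^ 2048
→ 01101010111101 = 6845

6845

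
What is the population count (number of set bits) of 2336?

3

2336 = 100100100000
Count the 1s: 1 + 1 + 1 = 3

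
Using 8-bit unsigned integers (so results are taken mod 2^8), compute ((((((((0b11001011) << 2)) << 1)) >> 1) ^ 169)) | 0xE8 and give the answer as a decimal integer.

0b11001011 = 11001011
→ << 2 (mod 2^8) → 00101100 = 44
→ << 1 (mod 2^8) → 01011000 = 88
→ >> 1 → 00101100 = 44
169 = 10101001
→ ^ → 10000101 = 133
0xE8 = 11101000
→ | → 11101101 = 237

237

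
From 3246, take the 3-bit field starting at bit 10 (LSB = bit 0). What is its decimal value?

v = 0110010101110
Shift right by 10: 011
Mask low 3 bits: 011 = 3

3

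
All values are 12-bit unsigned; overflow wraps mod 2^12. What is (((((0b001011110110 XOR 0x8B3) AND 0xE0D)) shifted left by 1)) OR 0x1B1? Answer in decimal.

0b001011110110 = 001011110110
0x8B3 = 100010110011
→ XOR → 101001000101 = 2629
0xE0D = 111000001101
→ AND → 101000000101 = 2565
→ shifted left by 1 (mod 2^12) → 010000001010 = 1034
0x1B1 = 000110110001
→ OR → 010110111011 = 1467

1467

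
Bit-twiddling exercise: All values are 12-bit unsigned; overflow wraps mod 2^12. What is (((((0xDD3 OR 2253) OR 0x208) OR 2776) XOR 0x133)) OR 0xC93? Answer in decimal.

3839

0xDD3 = 110111010011
2253 = 100011001101
→ OR → 110111011111 = 3551
0x208 = 001000001000
→ OR → 111111011111 = 4063
2776 = 101011011000
→ OR → 111111011111 = 4063
0x133 = 000100110011
→ XOR → 111011101100 = 3820
0xC93 = 110010010011
→ OR → 111011111111 = 3839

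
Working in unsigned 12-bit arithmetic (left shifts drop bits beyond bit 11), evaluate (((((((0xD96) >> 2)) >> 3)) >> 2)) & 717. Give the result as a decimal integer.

9

0xD96 = 110110010110
→ >> 2 → 001101100101 = 869
→ >> 3 → 000001101100 = 108
→ >> 2 → 000000011011 = 27
717 = 001011001101
→ & → 000000001001 = 9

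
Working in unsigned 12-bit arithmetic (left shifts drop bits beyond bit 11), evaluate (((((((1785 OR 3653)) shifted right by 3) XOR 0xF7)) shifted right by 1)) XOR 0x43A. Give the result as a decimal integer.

1785 = 011011111001
3653 = 111001000101
→ OR → 111011111101 = 3837
→ shifted right by 3 → 000111011111 = 479
0xF7 = 000011110111
→ XOR → 000100101000 = 296
→ shifted right by 1 → 000010010100 = 148
0x43A = 010000111010
→ XOR → 010010101110 = 1198

1198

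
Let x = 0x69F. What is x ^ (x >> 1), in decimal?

x = 11010011111 = 1695
x>>1 = 01101001111
XOR  = 10111010000 = 1488
(x ^ (x >> 1) gives the standard binary-reflected Gray code of x.)

1488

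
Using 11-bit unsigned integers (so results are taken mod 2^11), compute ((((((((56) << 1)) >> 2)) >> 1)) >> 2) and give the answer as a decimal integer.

56 = 00000111000
→ << 1 (mod 2^11) → 00001110000 = 112
→ >> 2 → 00000011100 = 28
→ >> 1 → 00000001110 = 14
→ >> 2 → 00000000011 = 3

3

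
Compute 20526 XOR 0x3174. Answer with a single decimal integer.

20526 = 101000000101110
0x3174 = 011000101110100
XOR → 110000101011010 = 24922

24922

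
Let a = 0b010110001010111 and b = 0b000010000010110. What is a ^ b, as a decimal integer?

a = 10110001010111
b = 00010000010110
XOR → 10100001000001 = 10305

10305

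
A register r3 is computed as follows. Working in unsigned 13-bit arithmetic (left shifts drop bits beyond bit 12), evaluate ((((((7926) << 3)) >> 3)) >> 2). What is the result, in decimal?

7926 = 1111011110110
→ << 3 (mod 2^13) → 1011110110000 = 6064
→ >> 3 → 0001011110110 = 758
→ >> 2 → 0000010111101 = 189

189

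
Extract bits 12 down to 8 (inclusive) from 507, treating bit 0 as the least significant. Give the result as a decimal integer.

1

v = 0000111111011
Shift right by 8: 00001
Mask low 5 bits: 00001 = 1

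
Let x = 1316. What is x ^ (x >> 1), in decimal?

x = 10100100100 = 1316
x>>1 = 01010010010
XOR  = 11110110110 = 1974
(x ^ (x >> 1) gives the standard binary-reflected Gray code of x.)

1974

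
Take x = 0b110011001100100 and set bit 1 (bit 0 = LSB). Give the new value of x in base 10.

26214

x = 110011001100100
bit 1 is currently 0; set it via x | (1 << 1) = x | 2
→ 110011001100110 = 26214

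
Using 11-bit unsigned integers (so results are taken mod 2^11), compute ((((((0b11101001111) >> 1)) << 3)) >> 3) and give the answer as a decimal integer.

167

0b11101001111 = 11101001111
→ >> 1 → 01110100111 = 935
→ << 3 (mod 2^11) → 10100111000 = 1336
→ >> 3 → 00010100111 = 167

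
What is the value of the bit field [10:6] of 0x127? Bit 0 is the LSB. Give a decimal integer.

v = 00100100111
Shift right by 6: 00100
Mask low 5 bits: 00100 = 4

4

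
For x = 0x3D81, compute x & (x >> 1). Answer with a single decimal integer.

7296

x = 11110110000001 = 15745
x>>1 = 01111011000000
AND  = 01110010000000 = 7296
(x & (x >> 1) has a 1 wherever x has two consecutive 1 bits.)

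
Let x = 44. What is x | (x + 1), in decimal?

45

x = 101100 = 44
x + 1 = 101101
OR    = 101101 = 45
(x | (x + 1) sets the lowest cleared bit.)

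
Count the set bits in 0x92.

0x92 = 10010010
Count the 1s: 1 + 1 + 1 = 3

3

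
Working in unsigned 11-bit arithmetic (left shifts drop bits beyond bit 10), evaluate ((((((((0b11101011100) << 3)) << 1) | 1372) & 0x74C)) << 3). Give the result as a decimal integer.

0b11101011100 = 11101011100
→ << 3 (mod 2^11) → 01011100000 = 736
→ << 1 (mod 2^11) → 10111000000 = 1472
1372 = 10101011100
→ | → 10111011100 = 1500
0x74C = 11101001100
→ & → 10101001100 = 1356
→ << 3 (mod 2^11) → 01001100000 = 608

608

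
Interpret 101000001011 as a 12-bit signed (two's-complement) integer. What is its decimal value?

-1525

pattern = 101000001011 (MSB is 1 ⇒ negative)
Invert: 010111110100, add 1 → 010111110101 = 1525, so the value is -1525.
(Equivalently: 2571 - 2^12 = 2571 - 4096 = -1525.)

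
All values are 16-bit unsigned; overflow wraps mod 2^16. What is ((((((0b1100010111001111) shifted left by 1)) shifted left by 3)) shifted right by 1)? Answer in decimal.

11896

0b1100010111001111 = 1100010111001111
→ shifted left by 1 (mod 2^16) → 1000101110011110 = 35742
→ shifted left by 3 (mod 2^16) → 0101110011110000 = 23792
→ shifted right by 1 → 0010111001111000 = 11896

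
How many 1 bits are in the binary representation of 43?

4

43 = 101011
Count the 1s: 1 + 1 + 1 + 1 = 4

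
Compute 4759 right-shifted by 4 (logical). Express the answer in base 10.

4759 = 1001010010111
shift right by 4 → 0000100101001 = 297
(equivalently, floor(4759 / 16))

297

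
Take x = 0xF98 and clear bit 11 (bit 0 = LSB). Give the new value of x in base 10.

x = 0000111110011000
bit 11 is currently 1; clear it via x & ~(1 << 11) = x & ~2048
→ 0000011110011000 = 1944

1944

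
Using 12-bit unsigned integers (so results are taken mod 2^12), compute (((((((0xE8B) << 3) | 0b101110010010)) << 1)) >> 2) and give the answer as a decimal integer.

1005

0xE8B = 111010001011
→ << 3 (mod 2^12) → 010001011000 = 1112
0b101110010010 = 101110010010
→ | → 111111011010 = 4058
→ << 1 (mod 2^12) → 111110110100 = 4020
→ >> 2 → 001111101101 = 1005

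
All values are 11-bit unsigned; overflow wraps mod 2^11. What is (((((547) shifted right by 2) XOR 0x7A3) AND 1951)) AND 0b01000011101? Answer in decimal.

547 = 01000100011
→ shifted right by 2 → 00010001000 = 136
0x7A3 = 11110100011
→ XOR → 11100101011 = 1835
1951 = 11110011111
→ AND → 11100001011 = 1803
0b01000011101 = 01000011101
→ AND → 01000001001 = 521

521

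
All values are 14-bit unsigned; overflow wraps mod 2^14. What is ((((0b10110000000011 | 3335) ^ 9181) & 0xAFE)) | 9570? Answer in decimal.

12282

0b10110000000011 = 10110000000011
3335 = 00110100000111
→ | → 10110100000111 = 11527
9181 = 10001111011101
→ ^ → 00111011011010 = 3802
0xAFE = 00101011111110
→ & → 00101011011010 = 2778
9570 = 10010101100010
→ | → 10111111111010 = 12282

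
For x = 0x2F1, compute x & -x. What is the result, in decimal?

1

x = 1011110001 = 753
-x (two's complement) = …0100001111
AND   = 0000000001 = 1
(x & -x isolates the lowest set bit of x.)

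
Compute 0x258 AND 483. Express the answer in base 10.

0x258 = 1001011000
483 = 0111100011
AND → 0001000000 = 64

64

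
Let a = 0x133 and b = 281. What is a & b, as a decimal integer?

273

0x133 = 100110011
281 = 100011001
AND → 100010001 = 273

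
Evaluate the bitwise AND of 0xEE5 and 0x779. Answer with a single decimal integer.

0xEE5 = 111011100101
0x779 = 011101111001
AND → 011001100001 = 1633

1633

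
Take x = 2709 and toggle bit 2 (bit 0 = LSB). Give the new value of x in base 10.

x = 0101010010101
bit 2 is currently 1; toggle it via x ^ (1 << 2) = x ^ 4
→ 0101010010001 = 2705

2705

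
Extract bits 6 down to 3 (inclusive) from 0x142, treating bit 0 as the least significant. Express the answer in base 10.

v = 0101000010
Shift right by 3: 0101000
Mask low 4 bits: 1000 = 8

8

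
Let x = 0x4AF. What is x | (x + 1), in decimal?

1215

x = 10010101111 = 1199
x + 1 = 10010110000
OR    = 10010111111 = 1215
(x | (x + 1) sets the lowest cleared bit.)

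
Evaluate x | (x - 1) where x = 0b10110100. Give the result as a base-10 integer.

183

x = 10110100 = 180
x - 1 = 10110011
OR    = 10110111 = 183
(x | (x - 1) sets all bits below the lowest set bit.)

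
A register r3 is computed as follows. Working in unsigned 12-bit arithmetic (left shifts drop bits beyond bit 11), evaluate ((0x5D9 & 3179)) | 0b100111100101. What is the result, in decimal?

0x5D9 = 010111011001
3179 = 110001101011
→ & → 010001001001 = 1097
0b100111100101 = 100111100101
→ | → 110111101101 = 3565

3565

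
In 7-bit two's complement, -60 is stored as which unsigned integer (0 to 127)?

68

60 in 7 bits: 0111100
Invert: 1000011
Add 1:  1000100 = 68
(Check: 2^7 - 60 = 128 - 60 = 68.)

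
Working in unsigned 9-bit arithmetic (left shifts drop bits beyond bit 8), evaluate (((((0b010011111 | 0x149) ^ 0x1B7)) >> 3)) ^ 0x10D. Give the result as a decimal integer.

0b010011111 = 010011111
0x149 = 101001001
→ | → 111011111 = 479
0x1B7 = 110110111
→ ^ → 001101000 = 104
→ >> 3 → 000001101 = 13
0x10D = 100001101
→ ^ → 100000000 = 256

256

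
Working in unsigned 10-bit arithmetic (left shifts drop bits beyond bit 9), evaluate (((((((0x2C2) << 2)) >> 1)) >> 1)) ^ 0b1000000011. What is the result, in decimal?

0x2C2 = 1011000010
→ << 2 (mod 2^10) → 1100001000 = 776
→ >> 1 → 0110000100 = 388
→ >> 1 → 0011000010 = 194
0b1000000011 = 1000000011
→ ^ → 1011000001 = 705

705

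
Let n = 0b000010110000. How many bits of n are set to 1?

n = 10110000
Count the 1s: 1 + 1 + 1 = 3

3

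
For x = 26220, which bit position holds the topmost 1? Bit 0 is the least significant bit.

26220 = 110011001101100
The topmost 1 is at position 14 (since 2^14 = 16384 ≤ 26220 < 32768).

14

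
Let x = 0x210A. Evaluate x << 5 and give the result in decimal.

0x210A = 0000010000100001010
shift left by 5 → 1000010000101000000 = 270656
(equivalently, 8458 × 2^5 = 8458 × 32)

270656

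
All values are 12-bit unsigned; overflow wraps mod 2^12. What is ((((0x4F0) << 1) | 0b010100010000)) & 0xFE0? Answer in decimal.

0x4F0 = 010011110000
→ << 1 (mod 2^12) → 100111100000 = 2528
0b010100010000 = 010100010000
→ | → 110111110000 = 3568
0xFE0 = 111111100000
→ & → 110111100000 = 3552

3552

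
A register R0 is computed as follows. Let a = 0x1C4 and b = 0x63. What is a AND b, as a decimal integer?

64

0x1C4 = 111000100
0x63 = 001100011
AND → 001000000 = 64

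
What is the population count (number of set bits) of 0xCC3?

6

0xCC3 = 110011000011
Count the 1s: 1 + 1 + 1 + 1 + 1 + 1 = 6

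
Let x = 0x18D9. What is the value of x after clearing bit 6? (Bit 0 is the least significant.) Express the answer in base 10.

6297

x = 1100011011001
bit 6 is currently 1; clear it via x & ~(1 << 6) = x & ~64
→ 1100010011001 = 6297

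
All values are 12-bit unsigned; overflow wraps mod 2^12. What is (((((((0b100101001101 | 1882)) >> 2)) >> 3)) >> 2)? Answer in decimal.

30

0b100101001101 = 100101001101
1882 = 011101011010
→ | → 111101011111 = 3935
→ >> 2 → 001111010111 = 983
→ >> 3 → 000001111010 = 122
→ >> 2 → 000000011110 = 30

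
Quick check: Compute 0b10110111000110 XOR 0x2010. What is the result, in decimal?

a = 10110111000110
0x2010 = 10000000010000
XOR → 00110111010110 = 3542

3542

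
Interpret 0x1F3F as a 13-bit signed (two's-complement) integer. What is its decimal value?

-193

pattern = 1111100111111 (MSB is 1 ⇒ negative)
Invert: 0000011000000, add 1 → 0000011000001 = 193, so the value is -193.
(Equivalently: 7999 - 2^13 = 7999 - 8192 = -193.)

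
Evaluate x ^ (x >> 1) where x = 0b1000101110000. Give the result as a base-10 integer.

6600

x = 1000101110000 = 4464
x>>1 = 0100010111000
XOR  = 1100111001000 = 6600
(x ^ (x >> 1) gives the standard binary-reflected Gray code of x.)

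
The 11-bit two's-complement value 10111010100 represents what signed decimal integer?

-556

pattern = 10111010100 (MSB is 1 ⇒ negative)
Invert: 01000101011, add 1 → 01000101100 = 556, so the value is -556.
(Equivalently: 1492 - 2^11 = 1492 - 2048 = -556.)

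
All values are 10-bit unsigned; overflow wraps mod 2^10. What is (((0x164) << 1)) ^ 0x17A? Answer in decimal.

946

0x164 = 0101100100
→ << 1 (mod 2^10) → 1011001000 = 712
0x17A = 0101111010
→ ^ → 1110110010 = 946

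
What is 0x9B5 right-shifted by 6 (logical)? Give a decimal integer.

0x9B5 = 100110110101
shift right by 6 → 000000100110 = 38
(equivalently, floor(2485 / 64))

38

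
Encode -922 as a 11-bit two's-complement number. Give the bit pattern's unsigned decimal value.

922 in 11 bits: 01110011010
Invert: 10001100101
Add 1:  10001100110 = 1126
(Check: 2^11 - 922 = 2048 - 922 = 1126.)

1126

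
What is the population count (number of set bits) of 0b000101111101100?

n = 101111101100
Count the 1s: 1 + 1 + 1 + 1 + 1 + 1 + 1 + 1 = 8

8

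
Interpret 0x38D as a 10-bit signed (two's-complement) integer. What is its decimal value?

pattern = 1110001101 (MSB is 1 ⇒ negative)
Invert: 0001110010, add 1 → 0001110011 = 115, so the value is -115.
(Equivalently: 909 - 2^10 = 909 - 1024 = -115.)

-115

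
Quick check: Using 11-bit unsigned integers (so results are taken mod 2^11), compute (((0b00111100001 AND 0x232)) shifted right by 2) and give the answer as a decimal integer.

0b00111100001 = 00111100001
0x232 = 01000110010
→ AND → 00000100000 = 32
→ shifted right by 2 → 00000001000 = 8

8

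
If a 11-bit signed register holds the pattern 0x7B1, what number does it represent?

pattern = 11110110001 (MSB is 1 ⇒ negative)
Invert: 00001001110, add 1 → 00001001111 = 79, so the value is -79.
(Equivalently: 1969 - 2^11 = 1969 - 2048 = -79.)

-79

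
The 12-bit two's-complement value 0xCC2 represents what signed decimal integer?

pattern = 110011000010 (MSB is 1 ⇒ negative)
Invert: 001100111101, add 1 → 001100111110 = 830, so the value is -830.
(Equivalently: 3266 - 2^12 = 3266 - 4096 = -830.)

-830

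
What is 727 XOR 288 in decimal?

727 = 1011010111
288 = 0100100000
XOR → 1111110111 = 1015

1015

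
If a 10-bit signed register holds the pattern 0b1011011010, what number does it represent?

pattern = 1011011010 (MSB is 1 ⇒ negative)
Invert: 0100100101, add 1 → 0100100110 = 294, so the value is -294.
(Equivalently: 730 - 2^10 = 730 - 1024 = -294.)

-294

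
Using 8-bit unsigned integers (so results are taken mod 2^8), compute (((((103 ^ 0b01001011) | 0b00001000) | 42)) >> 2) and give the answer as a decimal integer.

103 = 01100111
0b01001011 = 01001011
→ ^ → 00101100 = 44
0b00001000 = 00001000
→ | → 00101100 = 44
42 = 00101010
→ | → 00101110 = 46
→ >> 2 → 00001011 = 11

11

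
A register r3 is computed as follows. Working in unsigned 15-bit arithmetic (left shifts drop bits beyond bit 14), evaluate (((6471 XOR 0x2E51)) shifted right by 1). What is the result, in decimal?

7051

6471 = 001100101000111
0x2E51 = 010111001010001
→ XOR → 011011100010110 = 14102
→ shifted right by 1 → 001101110001011 = 7051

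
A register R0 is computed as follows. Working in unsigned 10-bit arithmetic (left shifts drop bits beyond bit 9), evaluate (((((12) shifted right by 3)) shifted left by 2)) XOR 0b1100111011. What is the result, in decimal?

12 = 0000001100
→ shifted right by 3 → 0000000001 = 1
→ shifted left by 2 (mod 2^10) → 0000000100 = 4
0b1100111011 = 1100111011
→ XOR → 1100111111 = 831

831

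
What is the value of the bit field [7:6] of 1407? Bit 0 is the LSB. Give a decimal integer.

1

v = 10101111111
Shift right by 6: 10101
Mask low 2 bits: 01 = 1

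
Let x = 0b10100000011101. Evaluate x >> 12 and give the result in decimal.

2

x = 10100000011101
shift right by 12 → 00000000000010 = 2
(equivalently, floor(10269 / 4096))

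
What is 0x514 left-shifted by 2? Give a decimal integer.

5200

0x514 = 0010100010100
shift left by 2 → 1010001010000 = 5200
(equivalently, 1300 × 2^2 = 1300 × 4)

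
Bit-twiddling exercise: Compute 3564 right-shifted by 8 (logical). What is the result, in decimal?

3564 = 110111101100
shift right by 8 → 000000001101 = 13
(equivalently, floor(3564 / 256))

13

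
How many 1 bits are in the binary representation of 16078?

10

16078 = 11111011001110
Count the 1s: 1 + 1 + 1 + 1 + 1 + 1 + 1 + 1 + 1 + 1 = 10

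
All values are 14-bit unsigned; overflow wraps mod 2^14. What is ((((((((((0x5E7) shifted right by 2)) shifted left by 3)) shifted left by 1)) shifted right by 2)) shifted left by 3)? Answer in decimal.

12064

0x5E7 = 00010111100111
→ shifted right by 2 → 00000101111001 = 377
→ shifted left by 3 (mod 2^14) → 00101111001000 = 3016
→ shifted left by 1 (mod 2^14) → 01011110010000 = 6032
→ shifted right by 2 → 00010111100100 = 1508
→ shifted left by 3 (mod 2^14) → 10111100100000 = 12064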